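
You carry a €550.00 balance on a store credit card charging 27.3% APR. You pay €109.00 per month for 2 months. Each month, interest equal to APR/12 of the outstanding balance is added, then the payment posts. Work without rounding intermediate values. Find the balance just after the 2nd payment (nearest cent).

Monthly rate r = 27.3%/12 = 2.275% = 0.02275.
Each month: B ← B·(1+r) − €109.00.
Month 1: interest €12.51; balance after payment €453.51.
Month 2: interest €10.32; balance after payment €354.83.

€354.83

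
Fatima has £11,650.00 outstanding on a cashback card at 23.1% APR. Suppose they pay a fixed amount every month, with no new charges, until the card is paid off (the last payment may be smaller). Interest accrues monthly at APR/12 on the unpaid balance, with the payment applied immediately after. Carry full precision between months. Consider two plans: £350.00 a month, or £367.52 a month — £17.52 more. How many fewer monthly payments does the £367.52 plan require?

4 fewer payments

Monthly rate r = 23.1%/12 = 1.925% = 0.01925.
At £350.00/mo: n = ⌈−ln(1 − rB₀/P)/ln(1+r)⌉ = 54 payments (last £242.69); total interest = total paid − £11,650.00 = £7,142.69.
At £367.52/mo: 50 payments (last £152.12); total interest £6,510.60.
Payments saved = 54 − 50 = 4.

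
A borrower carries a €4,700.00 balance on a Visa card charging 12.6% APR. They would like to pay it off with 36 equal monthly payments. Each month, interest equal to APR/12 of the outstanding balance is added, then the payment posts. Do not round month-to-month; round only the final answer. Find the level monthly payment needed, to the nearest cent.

Monthly rate r = 12.6%/12 = 1.05% = 0.0105.
Level-payment amortization: P = B₀·r / (1 − (1+r)^(−n)) = 4700.00·0.0105 / (1 − 1.0105^(−36)).
Denominator 1 − (1+r)^(−36) = 0.313417772.
P = 49.35 / 0.313417772 ≈ 157.46.

€157.46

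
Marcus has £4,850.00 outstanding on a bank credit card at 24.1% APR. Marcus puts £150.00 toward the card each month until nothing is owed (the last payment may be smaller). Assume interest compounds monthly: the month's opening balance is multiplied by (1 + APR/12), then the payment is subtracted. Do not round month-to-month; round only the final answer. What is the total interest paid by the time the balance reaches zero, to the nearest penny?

£3,056.02

Monthly rate r = 24.1%/12 = 2.00833% = 0.0200833.
Payoff takes n = ⌈−ln(1 − rB₀/P)/ln(1+r)⌉ = ⌈52.705⌉ = 53 payments; the last is £106.02.
Total paid = 52·£150.00 + £106.02 = £7,906.02.
Total interest = total paid − principal = £7,906.02 − £4,850.00 = £3,056.02.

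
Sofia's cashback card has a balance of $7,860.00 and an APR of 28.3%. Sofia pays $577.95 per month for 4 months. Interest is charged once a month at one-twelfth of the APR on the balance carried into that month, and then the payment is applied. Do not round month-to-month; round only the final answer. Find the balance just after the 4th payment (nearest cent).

Monthly rate r = 28.3%/12 = 2.35833% = 0.0235833.
Each month: B ← B·(1+r) − $577.95.
Month 1: interest $185.37; balance after payment $7,467.41.
Month 2: interest $176.11; balance after payment $7,065.57.
Month 3: interest $166.63; balance after payment $6,654.25.
Month 4: interest $156.93; balance after payment $6,233.23.

$6,233.23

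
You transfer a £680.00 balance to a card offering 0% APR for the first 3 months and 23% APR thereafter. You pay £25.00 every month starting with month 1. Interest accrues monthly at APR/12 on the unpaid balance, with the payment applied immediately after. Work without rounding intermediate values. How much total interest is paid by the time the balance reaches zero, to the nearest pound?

Promo months 1–3 at r₀ = 0%/12 = 0; months 4+ at r₁ = 23%/12 = 0.0191667.
After month 3 (no interest yet): B = £680.00 − 3·£25.00 = £605.00.
Then at r₁ with £25.00/mo: n₂ = −ln(1 − r₁·B/P)/ln(1+r₁) ≈ 32.83 → 33 more payments.
Total paid = 35·£25.00 + £20.81 = £895.81; interest = £895.81 − £680.00 = £215.81.

£216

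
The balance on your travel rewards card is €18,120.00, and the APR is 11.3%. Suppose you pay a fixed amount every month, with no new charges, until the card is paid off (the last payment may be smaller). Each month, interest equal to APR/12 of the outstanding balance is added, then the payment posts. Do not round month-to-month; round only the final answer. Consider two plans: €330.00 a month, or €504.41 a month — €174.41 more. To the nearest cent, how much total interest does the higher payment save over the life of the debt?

Monthly rate r = 11.3%/12 = 0.941667% = 0.00941667.
At €330.00/mo: n = ⌈−ln(1 − rB₀/P)/ln(1+r)⌉ = 78 payments (last €217.71); total interest = total paid − €18,120.00 = €7,507.71.
At €504.41/mo: 45 payments (last €27.71); total interest €4,101.75.
Interest saved = €7,507.71 − €4,101.75 = €3,405.96.

€3,405.96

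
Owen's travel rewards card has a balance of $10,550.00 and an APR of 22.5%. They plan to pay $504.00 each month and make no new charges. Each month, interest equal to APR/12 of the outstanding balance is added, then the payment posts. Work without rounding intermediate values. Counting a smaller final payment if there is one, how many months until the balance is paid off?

27 payments

Monthly rate r = 22.5%/12 = 1.875% = 0.01875.
Recurrence: B ← B·(1+r) − $504.00.
Month 1: interest $197.81; balance after payment $10,243.81.
Month 2: interest $192.07; balance after payment $9,931.88.
Closed form: n = −ln(1 − rB₀/P)/ln(1+r) = −ln(0.60751)/ln(1.01875) ≈ 26.829, so the balance reaches zero during payment 27.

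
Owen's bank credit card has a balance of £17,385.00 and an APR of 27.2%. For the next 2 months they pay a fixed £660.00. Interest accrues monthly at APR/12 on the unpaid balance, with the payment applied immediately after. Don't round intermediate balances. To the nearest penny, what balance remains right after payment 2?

£16,847.09

Monthly rate r = 27.2%/12 = 2.26667% = 0.0226667.
Each month: B ← B·(1+r) − £660.00.
Month 1: interest £394.06; balance after payment £17,119.06.
Month 2: interest £388.03; balance after payment £16,847.09.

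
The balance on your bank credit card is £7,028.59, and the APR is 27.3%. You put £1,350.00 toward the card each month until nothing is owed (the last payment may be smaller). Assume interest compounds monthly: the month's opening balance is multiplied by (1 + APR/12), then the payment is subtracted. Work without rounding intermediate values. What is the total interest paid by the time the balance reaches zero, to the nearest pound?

£541

Monthly rate r = 27.3%/12 = 2.275% = 0.02275.
Payoff takes n = ⌈−ln(1 − rB₀/P)/ln(1+r)⌉ = ⌈5.604⌉ = 6 payments; the last is £819.34.
Total paid = 5·£1,350.00 + £819.34 = £7,569.34.
Total interest = total paid − principal = £7,569.34 − £7,028.59 = £540.75.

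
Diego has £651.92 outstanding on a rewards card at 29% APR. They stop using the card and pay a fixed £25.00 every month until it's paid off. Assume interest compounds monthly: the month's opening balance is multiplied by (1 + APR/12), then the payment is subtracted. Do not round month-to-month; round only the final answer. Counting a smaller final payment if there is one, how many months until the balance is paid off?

42 months

Monthly rate r = 29%/12 = 2.41667% = 0.0241667.
Recurrence: B ← B·(1+r) − £25.00.
Month 1: interest £15.75; balance after payment £642.67.
Month 2: interest £15.53; balance after payment £633.21.
Closed form: n = −ln(1 − rB₀/P)/ln(1+r) = −ln(0.36981)/ln(1.02417) ≈ 41.658, so the balance reaches zero during payment 42.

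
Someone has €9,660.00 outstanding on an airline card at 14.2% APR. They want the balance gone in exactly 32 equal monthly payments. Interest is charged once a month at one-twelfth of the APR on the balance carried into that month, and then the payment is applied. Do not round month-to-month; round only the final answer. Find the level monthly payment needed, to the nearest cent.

Monthly rate r = 14.2%/12 = 1.18333% = 0.0118333.
Level-payment amortization: P = B₀·r / (1 − (1+r)^(−n)) = 9660.00·0.0118333 / (1 − 1.01183^(−32)).
Denominator 1 − (1+r)^(−32) = 0.313702273.
P = 114.31 / 0.313702273 ≈ 364.39.

€364.39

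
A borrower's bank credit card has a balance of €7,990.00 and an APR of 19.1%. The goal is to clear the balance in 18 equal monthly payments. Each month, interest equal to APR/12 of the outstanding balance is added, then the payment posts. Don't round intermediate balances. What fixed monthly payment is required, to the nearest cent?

€514.01

Monthly rate r = 19.1%/12 = 1.59167% = 0.0159167.
Level-payment amortization: P = B₀·r / (1 − (1+r)^(−n)) = 7990.00·0.0159167 / (1 − 1.01592^(−18)).
Denominator 1 − (1+r)^(−18) = 0.247416892.
P = 127.174 / 0.247416892 ≈ 514.01.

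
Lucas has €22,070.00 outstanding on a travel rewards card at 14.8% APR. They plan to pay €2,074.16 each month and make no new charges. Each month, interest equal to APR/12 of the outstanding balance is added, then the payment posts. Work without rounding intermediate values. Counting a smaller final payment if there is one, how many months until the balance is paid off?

Monthly rate r = 14.8%/12 = 1.23333% = 0.0123333.
Recurrence: B ← B·(1+r) − €2,074.16.
Month 1: interest €272.20; balance after payment €20,268.04.
Month 2: interest €249.97; balance after payment €18,443.85.
Closed form: n = −ln(1 − rB₀/P)/ln(1+r) = −ln(0.86877)/ln(1.01233) ≈ 11.477, so the balance reaches zero during payment 12.

12 payments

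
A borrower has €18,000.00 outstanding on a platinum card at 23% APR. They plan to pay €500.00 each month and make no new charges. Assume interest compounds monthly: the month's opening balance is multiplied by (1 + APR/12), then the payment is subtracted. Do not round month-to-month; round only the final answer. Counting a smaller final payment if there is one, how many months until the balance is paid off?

Monthly rate r = 23%/12 = 1.91667% = 0.0191667.
Recurrence: B ← B·(1+r) − €500.00.
Month 1: interest €345.00; balance after payment €17,845.00.
Month 2: interest €342.03; balance after payment €17,687.03.
Closed form: n = −ln(1 − rB₀/P)/ln(1+r) = −ln(0.31)/ln(1.01917) ≈ 61.689, so the balance reaches zero during payment 62.

62 payments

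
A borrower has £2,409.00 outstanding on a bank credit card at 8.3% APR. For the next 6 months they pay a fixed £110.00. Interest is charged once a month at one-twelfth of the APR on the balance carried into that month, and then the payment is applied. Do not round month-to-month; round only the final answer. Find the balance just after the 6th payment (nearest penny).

£1,839.20

Monthly rate r = 8.3%/12 = 0.691667% = 0.00691667.
Each month: B ← B·(1+r) − £110.00.
Month 1: interest £16.66; balance after payment £2,315.66.
Month 2: interest £16.02; balance after payment £2,221.68.
Month 3: interest £15.37; balance after payment £2,127.05.
Month 4: interest £14.71; balance after payment £2,031.76.
Month 5: interest £14.05; balance after payment £1,935.81.
Month 6: interest £13.39; balance after payment £1,839.20.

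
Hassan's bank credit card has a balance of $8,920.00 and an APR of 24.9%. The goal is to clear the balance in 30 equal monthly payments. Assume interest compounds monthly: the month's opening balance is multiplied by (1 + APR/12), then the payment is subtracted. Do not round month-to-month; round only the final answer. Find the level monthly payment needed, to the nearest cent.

Monthly rate r = 24.9%/12 = 2.075% = 0.02075.
Level-payment amortization: P = B₀·r / (1 − (1+r)^(−n)) = 8920.00·0.02075 / (1 − 1.02075^(−30)).
Denominator 1 − (1+r)^(−30) = 0.459969434.
P = 185.09 / 0.459969434 ≈ 402.40.

$402.40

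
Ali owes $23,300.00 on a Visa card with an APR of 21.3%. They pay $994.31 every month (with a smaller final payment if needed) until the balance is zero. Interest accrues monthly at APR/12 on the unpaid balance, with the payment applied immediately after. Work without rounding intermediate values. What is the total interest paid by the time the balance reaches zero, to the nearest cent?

Monthly rate r = 21.3%/12 = 1.775% = 0.01775.
Payoff takes n = ⌈−ln(1 − rB₀/P)/ln(1+r)⌉ = ⌈30.564⌉ = 31 payments; the last is $563.06.
Total paid = 30·$994.31 + $563.06 = $30,392.36.
Total interest = total paid − principal = $30,392.36 − $23,300.00 = $7,092.36.

$7,092.36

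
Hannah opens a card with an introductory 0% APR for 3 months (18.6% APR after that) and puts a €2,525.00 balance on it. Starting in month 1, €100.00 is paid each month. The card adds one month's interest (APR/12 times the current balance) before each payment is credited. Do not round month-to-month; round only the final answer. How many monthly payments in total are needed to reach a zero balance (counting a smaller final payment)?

Promo months 1–3 at r₀ = 0%/12 = 0; months 4+ at r₁ = 18.6%/12 = 0.0155.
After month 3 (no interest yet): B = €2,525.00 − 3·€100.00 = €2,225.00.
Then at r₁ with €100.00/mo: n₂ = −ln(1 − r₁·B/P)/ln(1+r₁) ≈ 27.50 → 28 more payments.

31 payments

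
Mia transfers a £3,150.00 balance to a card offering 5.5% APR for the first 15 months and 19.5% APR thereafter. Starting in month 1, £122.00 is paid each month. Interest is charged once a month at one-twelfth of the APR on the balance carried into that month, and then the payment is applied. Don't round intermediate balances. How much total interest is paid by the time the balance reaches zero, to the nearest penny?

Promo months 1–15 at r₀ = 5.5%/12 = 0.00458333; months 16+ at r₁ = 19.5%/12 = 0.01625.
After month 15: iterate B ← B·(1+r₀) − £122.00 for 15 months → £1,483.76.
Then at r₁ with £122.00/mo: n₂ = −ln(1 − r₁·B/P)/ln(1+r₁) ≈ 13.66 → 14 more payments.
Total paid = 28·£122.00 + £80.71 = £3,496.71; interest = £3,496.71 − £3,150.00 = £346.71.

£346.71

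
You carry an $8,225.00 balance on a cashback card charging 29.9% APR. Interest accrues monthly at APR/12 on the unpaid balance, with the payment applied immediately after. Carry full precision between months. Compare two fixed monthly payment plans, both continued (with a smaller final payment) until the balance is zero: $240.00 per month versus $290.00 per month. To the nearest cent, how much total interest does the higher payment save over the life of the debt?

$4,305.46

Monthly rate r = 29.9%/12 = 2.49167% = 0.0249167.
At $240.00/mo: n = ⌈−ln(1 − rB₀/P)/ln(1+r)⌉ = 79 payments (last $38.27); total interest = total paid − $8,225.00 = $10,533.27.
At $290.00/mo: 50 payments (last $242.81); total interest $6,227.81.
Interest saved = $10,533.27 − $6,227.81 = $4,305.46.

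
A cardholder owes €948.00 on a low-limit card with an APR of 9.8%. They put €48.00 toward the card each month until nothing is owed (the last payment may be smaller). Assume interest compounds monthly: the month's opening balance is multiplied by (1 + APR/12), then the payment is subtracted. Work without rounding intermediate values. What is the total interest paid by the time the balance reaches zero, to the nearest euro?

Monthly rate r = 9.8%/12 = 0.816667% = 0.00816667.
Payoff takes n = ⌈−ln(1 − rB₀/P)/ln(1+r)⌉ = ⌈21.626⌉ = 22 payments; the last is €30.08.
Total paid = 21·€48.00 + €30.08 = €1,038.08.
Total interest = total paid − principal = €1,038.08 − €948.00 = €90.08.

€90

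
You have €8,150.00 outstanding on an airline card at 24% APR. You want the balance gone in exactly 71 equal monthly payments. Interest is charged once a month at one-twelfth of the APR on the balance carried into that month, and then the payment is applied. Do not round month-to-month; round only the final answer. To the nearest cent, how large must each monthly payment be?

€215.93

Monthly rate r = 24%/12 = 2% = 0.02.
Level-payment amortization: P = B₀·r / (1 − (1+r)^(−n)) = 8150.00·0.02 / (1 − 1.02^(−71)).
Denominator 1 − (1+r)^(−71) = 0.754874888.
P = 163 / 0.754874888 ≈ 215.93.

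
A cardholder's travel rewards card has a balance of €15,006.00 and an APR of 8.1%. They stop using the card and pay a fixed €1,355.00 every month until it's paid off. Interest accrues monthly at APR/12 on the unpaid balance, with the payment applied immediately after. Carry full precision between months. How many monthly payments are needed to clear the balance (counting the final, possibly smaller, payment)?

12 payments

Monthly rate r = 8.1%/12 = 0.675% = 0.00675.
Recurrence: B ← B·(1+r) − €1,355.00.
Month 1: interest €101.29; balance after payment €13,752.29.
Month 2: interest €92.83; balance after payment €12,490.12.
Closed form: n = −ln(1 − rB₀/P)/ln(1+r) = −ln(0.92525)/ln(1.00675) ≈ 11.549, so the balance reaches zero during payment 12.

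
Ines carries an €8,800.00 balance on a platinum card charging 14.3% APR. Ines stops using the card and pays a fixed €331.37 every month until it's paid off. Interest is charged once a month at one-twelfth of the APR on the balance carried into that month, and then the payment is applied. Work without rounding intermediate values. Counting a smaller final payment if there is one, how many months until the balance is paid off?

33 payments

Monthly rate r = 14.3%/12 = 1.19167% = 0.0119167.
Recurrence: B ← B·(1+r) − €331.37.
Month 1: interest €104.87; balance after payment €8,573.50.
Month 2: interest €102.17; balance after payment €8,344.29.
Closed form: n = −ln(1 − rB₀/P)/ln(1+r) = −ln(0.68354)/ln(1.01192) ≈ 32.118, so the balance reaches zero during payment 33.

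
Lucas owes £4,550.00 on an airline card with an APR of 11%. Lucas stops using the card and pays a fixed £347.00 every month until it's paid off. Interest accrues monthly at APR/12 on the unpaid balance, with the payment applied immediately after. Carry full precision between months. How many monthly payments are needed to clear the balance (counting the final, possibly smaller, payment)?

Monthly rate r = 11%/12 = 0.916667% = 0.00916667.
Recurrence: B ← B·(1+r) − £347.00.
Month 1: interest £41.71; balance after payment £4,244.71.
Month 2: interest £38.91; balance after payment £3,936.62.
Closed form: n = −ln(1 − rB₀/P)/ln(1+r) = −ln(0.8798)/ln(1.00917) ≈ 14.034, so the balance reaches zero during payment 15.

15 months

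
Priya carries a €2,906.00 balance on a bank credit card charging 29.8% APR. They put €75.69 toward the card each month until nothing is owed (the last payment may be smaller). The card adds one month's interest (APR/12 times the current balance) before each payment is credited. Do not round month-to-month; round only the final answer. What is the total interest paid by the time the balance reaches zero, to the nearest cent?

Monthly rate r = 29.8%/12 = 2.48333% = 0.0248333.
Payoff takes n = ⌈−ln(1 − rB₀/P)/ln(1+r)⌉ = ⌈125.029⌉ = 126 payments; the last is €2.20.
Total paid = 125·€75.69 + €2.20 = €9,463.45.
Total interest = total paid − principal = €9,463.45 − €2,906.00 = €6,557.45.

€6,557.45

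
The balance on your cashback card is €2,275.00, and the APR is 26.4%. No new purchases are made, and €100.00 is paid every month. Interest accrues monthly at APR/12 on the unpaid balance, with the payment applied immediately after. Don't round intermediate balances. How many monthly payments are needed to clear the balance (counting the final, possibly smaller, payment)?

Monthly rate r = 26.4%/12 = 2.2% = 0.022.
Recurrence: B ← B·(1+r) − €100.00.
Month 1: interest €50.05; balance after payment €2,225.05.
Month 2: interest €48.95; balance after payment €2,174.00.
Closed form: n = −ln(1 − rB₀/P)/ln(1+r) = −ln(0.4995)/ln(1.022) ≈ 31.898, so the balance reaches zero during payment 32.

32 months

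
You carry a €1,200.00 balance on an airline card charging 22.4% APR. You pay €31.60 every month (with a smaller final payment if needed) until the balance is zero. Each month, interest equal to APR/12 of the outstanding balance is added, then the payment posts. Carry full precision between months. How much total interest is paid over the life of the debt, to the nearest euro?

Monthly rate r = 22.4%/12 = 1.86667% = 0.0186667.
Payoff takes n = ⌈−ln(1 − rB₀/P)/ln(1+r)⌉ = ⌈66.720⌉ = 67 payments; the last is €22.80.
Total paid = 66·€31.60 + €22.80 = €2,108.40.
Total interest = total paid − principal = €2,108.40 − €1,200.00 = €908.40.

€908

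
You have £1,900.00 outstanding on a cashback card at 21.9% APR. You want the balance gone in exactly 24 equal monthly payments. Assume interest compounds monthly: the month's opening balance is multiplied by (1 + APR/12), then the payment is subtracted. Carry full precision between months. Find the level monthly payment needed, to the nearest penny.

£98.47

Monthly rate r = 21.9%/12 = 1.825% = 0.01825.
Level-payment amortization: P = B₀·r / (1 − (1+r)^(−n)) = 1900.00·0.01825 / (1 − 1.01825^(−24)).
Denominator 1 − (1+r)^(−24) = 0.35212093.
P = 34.675 / 0.35212093 ≈ 98.47.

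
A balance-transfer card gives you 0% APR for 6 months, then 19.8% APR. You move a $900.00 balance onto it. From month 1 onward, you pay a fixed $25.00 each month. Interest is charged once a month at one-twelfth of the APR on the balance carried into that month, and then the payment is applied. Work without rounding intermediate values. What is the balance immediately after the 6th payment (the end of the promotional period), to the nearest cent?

$750.00

Promo months 1–6 at r₀ = 0%/12 = 0; months 7+ at r₁ = 19.8%/12 = 0.0165.
After month 6 (no interest yet): B = $900.00 − 6·$25.00 = $750.00.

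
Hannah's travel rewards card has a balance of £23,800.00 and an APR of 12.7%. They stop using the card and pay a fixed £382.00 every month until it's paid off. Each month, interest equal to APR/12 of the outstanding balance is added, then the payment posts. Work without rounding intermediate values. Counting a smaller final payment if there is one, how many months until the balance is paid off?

103 months

Monthly rate r = 12.7%/12 = 1.05833% = 0.0105833.
Recurrence: B ← B·(1+r) − £382.00.
Month 1: interest £251.88; balance after payment £23,669.88.
Month 2: interest £250.51; balance after payment £23,538.39.
Closed form: n = −ln(1 − rB₀/P)/ln(1+r) = −ln(0.34062)/ln(1.01058) ≈ 102.300, so the balance reaches zero during payment 103.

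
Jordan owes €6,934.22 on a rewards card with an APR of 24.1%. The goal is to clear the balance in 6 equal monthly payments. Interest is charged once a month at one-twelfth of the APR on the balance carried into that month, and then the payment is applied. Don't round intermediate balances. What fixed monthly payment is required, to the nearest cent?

€1,238.29

Monthly rate r = 24.1%/12 = 2.00833% = 0.0200833.
Level-payment amortization: P = B₀·r / (1 − (1+r)^(−n)) = 6934.22·0.0200833 / (1 − 1.02008^(−6)).
Denominator 1 − (1+r)^(−6) = 0.112463773.
P = 139.262 / 0.112463773 ≈ 1238.29.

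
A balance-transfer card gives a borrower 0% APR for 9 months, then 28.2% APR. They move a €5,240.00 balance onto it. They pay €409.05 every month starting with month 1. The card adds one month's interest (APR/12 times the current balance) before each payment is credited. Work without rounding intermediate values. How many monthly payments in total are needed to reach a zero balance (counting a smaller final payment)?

14 payments

Promo months 1–9 at r₀ = 0%/12 = 0; months 10+ at r₁ = 28.2%/12 = 0.0235.
After month 9 (no interest yet): B = €5,240.00 − 9·€409.05 = €1,558.55.
Then at r₁ with €409.05/mo: n₂ = −ln(1 − r₁·B/P)/ln(1+r₁) ≈ 4.04 → 5 more payments.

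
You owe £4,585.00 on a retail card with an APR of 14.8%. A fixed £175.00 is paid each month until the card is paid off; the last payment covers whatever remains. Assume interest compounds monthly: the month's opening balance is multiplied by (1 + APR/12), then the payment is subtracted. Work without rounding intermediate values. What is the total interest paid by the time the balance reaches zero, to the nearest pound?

Monthly rate r = 14.8%/12 = 1.23333% = 0.0123333.
Payoff takes n = ⌈−ln(1 − rB₀/P)/ln(1+r)⌉ = ⌈31.839⌉ = 32 payments; the last is £146.99.
Total paid = 31·£175.00 + £146.99 = £5,571.99.
Total interest = total paid − principal = £5,571.99 − £4,585.00 = £986.99.

£987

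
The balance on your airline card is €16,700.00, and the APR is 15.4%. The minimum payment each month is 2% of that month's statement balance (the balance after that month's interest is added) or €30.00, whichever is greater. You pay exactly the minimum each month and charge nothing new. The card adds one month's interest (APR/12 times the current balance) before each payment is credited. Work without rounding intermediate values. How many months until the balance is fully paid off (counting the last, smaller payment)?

404 months

Monthly rate r = 15.4%/12 = 1.28333% = 0.0128333.
While 2% of the post-interest balance exceeds €30.00, each month B ← (B·(1+r))·(1 − 0.02), i.e. B shrinks by the factor (1+r)·0.98 = 0.99258.
This holds for months 1–326. Entering month 327 the balance is €1,471.64; 2% of the post-interest balance is now below €30.00, so the flat €30.00 minimum applies from here.
From month 327 a fixed €30.00 at rate r clears €1,471.64 in 78 more payments. Total: 326 + 78 = 404 months.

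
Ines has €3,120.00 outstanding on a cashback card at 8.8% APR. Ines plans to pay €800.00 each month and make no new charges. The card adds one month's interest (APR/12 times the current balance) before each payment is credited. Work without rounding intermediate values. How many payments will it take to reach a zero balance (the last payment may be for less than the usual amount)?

Monthly rate r = 8.8%/12 = 0.733333% = 0.00733333.
Recurrence: B ← B·(1+r) − €800.00.
Month 1: interest €22.88; balance after payment €2,342.88.
Month 2: interest €17.18; balance after payment €1,560.06.
Month 3: interest €11.44; balance after payment €771.50.
Month 4: interest €5.66; balance after payment €0.00.

4 payments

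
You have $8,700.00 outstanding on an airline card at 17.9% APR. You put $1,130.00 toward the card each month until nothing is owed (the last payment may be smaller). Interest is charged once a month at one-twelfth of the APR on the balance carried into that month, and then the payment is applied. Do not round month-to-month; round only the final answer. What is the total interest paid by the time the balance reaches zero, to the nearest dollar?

Monthly rate r = 17.9%/12 = 1.49167% = 0.0149167.
Payoff takes n = ⌈−ln(1 − rB₀/P)/ln(1+r)⌉ = ⌈8.239⌉ = 9 payments; the last is $271.73.
Total paid = 8·$1,130.00 + $271.73 = $9,311.73.
Total interest = total paid − principal = $9,311.73 − $8,700.00 = $611.73.

$612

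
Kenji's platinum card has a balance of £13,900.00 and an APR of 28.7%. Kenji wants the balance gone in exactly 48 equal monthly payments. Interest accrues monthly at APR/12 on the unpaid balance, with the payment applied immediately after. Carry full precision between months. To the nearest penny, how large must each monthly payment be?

£490.03

Monthly rate r = 28.7%/12 = 2.39167% = 0.0239167.
Level-payment amortization: P = B₀·r / (1 − (1+r)^(−n)) = 13900.00·0.0239167 / (1 − 1.02392^(−48)).
Denominator 1 − (1+r)^(−48) = 0.678412905.
P = 332.442 / 0.678412905 ≈ 490.03.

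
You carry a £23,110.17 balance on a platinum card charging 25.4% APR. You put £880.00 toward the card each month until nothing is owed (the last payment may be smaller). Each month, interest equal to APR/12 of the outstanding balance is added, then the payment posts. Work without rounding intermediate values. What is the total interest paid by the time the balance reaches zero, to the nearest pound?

£10,991

Monthly rate r = 25.4%/12 = 2.11667% = 0.0211667.
Payoff takes n = ⌈−ln(1 − rB₀/P)/ln(1+r)⌉ = ⌈38.749⌉ = 39 payments; the last is £661.25.
Total paid = 38·£880.00 + £661.25 = £34,101.25.
Total interest = total paid − principal = £34,101.25 − £23,110.17 = £10,991.08.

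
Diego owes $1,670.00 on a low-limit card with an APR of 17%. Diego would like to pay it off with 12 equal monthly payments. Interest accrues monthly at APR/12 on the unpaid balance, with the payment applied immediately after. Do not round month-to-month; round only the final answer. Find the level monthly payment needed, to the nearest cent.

Monthly rate r = 17%/12 = 1.41667% = 0.0141667.
Level-payment amortization: P = B₀·r / (1 − (1+r)^(−n)) = 1670.00·0.0141667 / (1 − 1.01417^(−12)).
Denominator 1 − (1+r)^(−12) = 0.155328164.
P = 23.6583 / 0.155328164 ≈ 152.31.

$152.31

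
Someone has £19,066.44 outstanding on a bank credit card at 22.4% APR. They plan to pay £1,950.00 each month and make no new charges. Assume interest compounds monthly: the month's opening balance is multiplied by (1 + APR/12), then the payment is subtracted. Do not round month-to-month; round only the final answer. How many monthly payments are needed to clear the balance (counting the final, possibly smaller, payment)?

11 payments

Monthly rate r = 22.4%/12 = 1.86667% = 0.0186667.
Recurrence: B ← B·(1+r) − £1,950.00.
Month 1: interest £355.91; balance after payment £17,472.35.
Month 2: interest £326.15; balance after payment £15,848.50.
Closed form: n = −ln(1 − rB₀/P)/ln(1+r) = −ln(0.81748)/ln(1.01867) ≈ 10.896, so the balance reaches zero during payment 11.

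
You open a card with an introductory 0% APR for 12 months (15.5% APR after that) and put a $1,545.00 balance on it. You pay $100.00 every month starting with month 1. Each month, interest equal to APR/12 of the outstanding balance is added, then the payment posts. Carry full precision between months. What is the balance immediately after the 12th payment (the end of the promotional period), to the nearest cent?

$345.00

Promo months 1–12 at r₀ = 0%/12 = 0; months 13+ at r₁ = 15.5%/12 = 0.0129167.
After month 12 (no interest yet): B = $1,545.00 − 12·$100.00 = $345.00.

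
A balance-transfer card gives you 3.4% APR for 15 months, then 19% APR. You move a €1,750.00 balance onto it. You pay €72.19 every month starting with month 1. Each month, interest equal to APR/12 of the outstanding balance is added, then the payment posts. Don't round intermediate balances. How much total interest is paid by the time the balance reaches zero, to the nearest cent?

Promo months 1–15 at r₀ = 3.4%/12 = 0.00283333; months 16+ at r₁ = 19%/12 = 0.0158333.
After month 15: iterate B ← B·(1+r₀) − €72.19 for 15 months → €721.28.
Then at r₁ with €72.19/mo: n₂ = −ln(1 − r₁·B/P)/ln(1+r₁) ≈ 10.96 → 11 more payments.
Total paid = 25·€72.19 + €69.48 = €1,874.23; interest = €1,874.23 − €1,750.00 = €124.23.

€124.23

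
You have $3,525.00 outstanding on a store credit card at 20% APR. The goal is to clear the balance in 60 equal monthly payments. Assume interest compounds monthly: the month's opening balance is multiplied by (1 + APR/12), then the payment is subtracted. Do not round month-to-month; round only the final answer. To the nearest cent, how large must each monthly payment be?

Monthly rate r = 20%/12 = 1.66667% = 0.0166667.
Level-payment amortization: P = B₀·r / (1 − (1+r)^(−n)) = 3525.00·0.0166667 / (1 − 1.01667^(−60)).
Denominator 1 − (1+r)^(−60) = 0.62907601.
P = 58.75 / 0.62907601 ≈ 93.39.

$93.39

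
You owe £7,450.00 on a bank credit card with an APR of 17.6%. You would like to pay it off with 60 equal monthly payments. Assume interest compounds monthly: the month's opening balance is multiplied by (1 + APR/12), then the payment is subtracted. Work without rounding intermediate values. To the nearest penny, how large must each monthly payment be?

£187.56

Monthly rate r = 17.6%/12 = 1.46667% = 0.0146667.
Level-payment amortization: P = B₀·r / (1 − (1+r)^(−n)) = 7450.00·0.0146667 / (1 − 1.01467^(−60)).
Denominator 1 − (1+r)^(−60) = 0.582557755.
P = 109.267 / 0.582557755 ≈ 187.56.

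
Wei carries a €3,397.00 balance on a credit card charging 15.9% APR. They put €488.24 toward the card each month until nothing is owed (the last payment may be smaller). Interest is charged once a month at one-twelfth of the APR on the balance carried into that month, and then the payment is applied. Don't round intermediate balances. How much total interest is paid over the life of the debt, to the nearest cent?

€191.21

Monthly rate r = 15.9%/12 = 1.325% = 0.01325.
Payoff takes n = ⌈−ln(1 − rB₀/P)/ln(1+r)⌉ = ⌈7.348⌉ = 8 payments; the last is €170.53.
Total paid = 7·€488.24 + €170.53 = €3,588.21.
Total interest = total paid − principal = €3,588.21 − €3,397.00 = €191.21.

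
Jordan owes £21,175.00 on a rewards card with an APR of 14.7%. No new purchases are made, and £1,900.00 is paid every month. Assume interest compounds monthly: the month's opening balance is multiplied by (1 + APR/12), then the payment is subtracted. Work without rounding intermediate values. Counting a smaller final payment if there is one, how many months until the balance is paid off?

Monthly rate r = 14.7%/12 = 1.225% = 0.01225.
Recurrence: B ← B·(1+r) − £1,900.00.
Month 1: interest £259.39; balance after payment £19,534.39.
Month 2: interest £239.30; balance after payment £17,873.69.
Closed form: n = −ln(1 − rB₀/P)/ln(1+r) = −ln(0.86348)/ln(1.01225) ≈ 12.056, so the balance reaches zero during payment 13.

13 payments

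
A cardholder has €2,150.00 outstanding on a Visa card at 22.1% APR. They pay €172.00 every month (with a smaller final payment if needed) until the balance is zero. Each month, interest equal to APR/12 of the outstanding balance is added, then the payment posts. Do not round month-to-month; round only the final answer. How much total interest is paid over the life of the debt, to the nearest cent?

Monthly rate r = 22.1%/12 = 1.84167% = 0.0184167.
Payoff takes n = ⌈−ln(1 − rB₀/P)/ln(1+r)⌉ = ⌈14.337⌉ = 15 payments; the last is €58.29.
Total paid = 14·€172.00 + €58.29 = €2,466.29.
Total interest = total paid − principal = €2,466.29 − €2,150.00 = €316.29.

€316.29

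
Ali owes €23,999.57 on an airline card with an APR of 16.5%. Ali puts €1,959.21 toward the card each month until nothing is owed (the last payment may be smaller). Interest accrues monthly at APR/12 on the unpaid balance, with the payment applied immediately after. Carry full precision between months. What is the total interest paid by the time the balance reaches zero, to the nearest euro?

Monthly rate r = 16.5%/12 = 1.375% = 0.01375.
Payoff takes n = ⌈−ln(1 − rB₀/P)/ln(1+r)⌉ = ⌈13.506⌉ = 14 payments; the last is €994.72.
Total paid = 13·€1,959.21 + €994.72 = €26,464.45.
Total interest = total paid − principal = €26,464.45 − €23,999.57 = €2,464.88.

€2,465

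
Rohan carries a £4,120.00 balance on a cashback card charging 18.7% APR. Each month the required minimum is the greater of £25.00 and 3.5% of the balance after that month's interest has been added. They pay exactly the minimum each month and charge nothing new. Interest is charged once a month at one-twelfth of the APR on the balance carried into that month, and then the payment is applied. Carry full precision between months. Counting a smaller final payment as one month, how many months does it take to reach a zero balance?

125 months

Monthly rate r = 18.7%/12 = 1.55833% = 0.0155833.
While 3.5% of the post-interest balance exceeds £25.00, each month B ← (B·(1+r))·(1 − 0.035), i.e. B shrinks by the factor (1+r)·0.965 = 0.98004.
This holds for months 1–88. Entering month 89 the balance is £698.67; 3.5% of the post-interest balance is now below £25.00, so the flat £25.00 minimum applies from here.
From month 89 a fixed £25.00 at rate r clears £698.67 in 37 more payments. Total: 88 + 37 = 125 months.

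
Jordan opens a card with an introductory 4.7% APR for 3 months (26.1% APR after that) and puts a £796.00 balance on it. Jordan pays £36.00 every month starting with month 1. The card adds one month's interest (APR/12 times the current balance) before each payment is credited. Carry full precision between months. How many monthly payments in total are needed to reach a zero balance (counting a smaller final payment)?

Promo months 1–3 at r₀ = 4.7%/12 = 0.00391667; months 4+ at r₁ = 26.1%/12 = 0.02175.
After month 3: iterate B ← B·(1+r₀) − £36.00 for 3 months → £696.97.
Then at r₁ with £36.00/mo: n₂ = −ln(1 − r₁·B/P)/ln(1+r₁) ≈ 25.40 → 26 more payments.

29 months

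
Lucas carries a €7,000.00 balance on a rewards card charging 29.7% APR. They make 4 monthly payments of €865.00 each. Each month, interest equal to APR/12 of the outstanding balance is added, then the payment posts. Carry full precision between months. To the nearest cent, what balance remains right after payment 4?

€4,128.57

Monthly rate r = 29.7%/12 = 2.475% = 0.02475.
Each month: B ← B·(1+r) − €865.00.
Month 1: interest €173.25; balance after payment €6,308.25.
Month 2: interest €156.13; balance after payment €5,599.38.
Month 3: interest €138.58; balance after payment €4,872.96.
Month 4: interest €120.61; balance after payment €4,128.57.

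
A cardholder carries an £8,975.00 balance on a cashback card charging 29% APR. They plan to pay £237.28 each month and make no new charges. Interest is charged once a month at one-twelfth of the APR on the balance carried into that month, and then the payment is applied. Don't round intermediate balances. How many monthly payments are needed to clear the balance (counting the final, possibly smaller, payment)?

Monthly rate r = 29%/12 = 2.41667% = 0.0241667.
Recurrence: B ← B·(1+r) − £237.28.
Month 1: interest £216.90; balance after payment £8,954.62.
Month 2: interest £216.40; balance after payment £8,933.74.
Closed form: n = −ln(1 − rB₀/P)/ln(1+r) = −ln(0.085908)/ln(1.02417) ≈ 102.787, so the balance reaches zero during payment 103.

103 payments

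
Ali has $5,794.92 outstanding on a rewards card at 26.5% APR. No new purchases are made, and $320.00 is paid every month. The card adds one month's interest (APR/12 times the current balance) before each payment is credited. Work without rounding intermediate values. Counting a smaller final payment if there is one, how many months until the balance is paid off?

Monthly rate r = 26.5%/12 = 2.20833% = 0.0220833.
Recurrence: B ← B·(1+r) − $320.00.
Month 1: interest $127.97; balance after payment $5,602.89.
Month 2: interest $123.73; balance after payment $5,406.62.
Closed form: n = −ln(1 − rB₀/P)/ln(1+r) = −ln(0.60009)/ln(1.02208) ≈ 23.379, so the balance reaches zero during payment 24.

24 payments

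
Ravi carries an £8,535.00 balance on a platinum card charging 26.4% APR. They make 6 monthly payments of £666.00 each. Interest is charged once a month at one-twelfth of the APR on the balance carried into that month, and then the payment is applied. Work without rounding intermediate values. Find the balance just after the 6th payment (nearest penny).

Monthly rate r = 26.4%/12 = 2.2% = 0.022.
Each month: B ← B·(1+r) − £666.00.
Month 1: interest £187.77; balance after payment £8,056.77.
Month 2: interest £177.25; balance after payment £7,568.02.
Month 3: interest £166.50; balance after payment £7,068.52.
Month 4: interest £155.51; balance after payment £6,558.02.
Month 5: interest £144.28; balance after payment £6,036.30.
Month 6: interest £132.80; balance after payment £5,503.10.

£5,503.10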